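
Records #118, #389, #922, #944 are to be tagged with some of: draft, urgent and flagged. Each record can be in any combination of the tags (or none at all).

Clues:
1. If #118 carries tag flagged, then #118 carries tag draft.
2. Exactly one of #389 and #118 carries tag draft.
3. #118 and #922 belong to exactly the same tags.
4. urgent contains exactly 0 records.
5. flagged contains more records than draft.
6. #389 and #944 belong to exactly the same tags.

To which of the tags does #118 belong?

#118: draft, flagged

(4): urgent already has 0, so the rest are out.
Suppose #118 ∉ draft: no assignment then satisfies all the clues, so #118 ∈ draft.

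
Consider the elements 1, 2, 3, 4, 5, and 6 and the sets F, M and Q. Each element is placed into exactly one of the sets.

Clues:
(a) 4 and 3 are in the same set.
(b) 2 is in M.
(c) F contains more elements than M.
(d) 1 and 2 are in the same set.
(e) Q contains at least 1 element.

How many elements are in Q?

1

From (b): 2 ∈ M.
(d): 1 matches 2: 1 ∉ F.
(d): 1 matches 2: 1 ∈ M.
Suppose 3 ∉ F: no assignment then satisfies all the clues, so 3 ∈ F.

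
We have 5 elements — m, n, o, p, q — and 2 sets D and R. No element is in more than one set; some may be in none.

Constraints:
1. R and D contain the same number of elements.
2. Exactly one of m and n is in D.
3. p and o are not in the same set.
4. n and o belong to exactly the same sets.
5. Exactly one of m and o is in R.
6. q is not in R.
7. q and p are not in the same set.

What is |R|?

2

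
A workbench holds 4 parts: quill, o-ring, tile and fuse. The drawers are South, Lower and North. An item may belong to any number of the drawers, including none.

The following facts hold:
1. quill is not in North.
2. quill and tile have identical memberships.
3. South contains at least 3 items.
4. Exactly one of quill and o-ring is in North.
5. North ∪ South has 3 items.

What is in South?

South = {o-ring, quill, tile}

From (1): quill ∉ North.
(2): tile matches quill: tile ∉ North.
(4) (exactly one): o-ring ∈ North.
Suppose quill ∉ South: no assignment then satisfies all the clues, so quill ∈ South.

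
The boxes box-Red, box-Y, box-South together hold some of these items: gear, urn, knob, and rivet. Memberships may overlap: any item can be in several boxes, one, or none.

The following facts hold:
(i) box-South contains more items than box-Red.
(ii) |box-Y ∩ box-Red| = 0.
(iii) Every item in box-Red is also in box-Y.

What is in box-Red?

box-Red = {}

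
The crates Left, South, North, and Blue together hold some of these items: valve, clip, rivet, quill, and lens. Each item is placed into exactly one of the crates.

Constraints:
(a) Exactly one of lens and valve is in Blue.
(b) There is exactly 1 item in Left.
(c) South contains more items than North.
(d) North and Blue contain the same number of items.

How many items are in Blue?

1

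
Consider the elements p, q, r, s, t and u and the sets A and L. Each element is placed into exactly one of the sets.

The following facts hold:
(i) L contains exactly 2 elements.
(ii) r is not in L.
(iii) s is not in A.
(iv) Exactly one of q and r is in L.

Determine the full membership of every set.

A = {p, r, t, u}; L = {q, s}

From (ii): r ∉ L.
From (iii): s ∉ A.
(iv) (exactly one): q ∈ L.
Only one set left: r ∈ A.
Only one set left: s ∈ L.
(i): L already has 2, so the rest are out.
Only one set left: p ∈ A.
Only one set left: t ∈ A.
Only one set left: u ∈ A.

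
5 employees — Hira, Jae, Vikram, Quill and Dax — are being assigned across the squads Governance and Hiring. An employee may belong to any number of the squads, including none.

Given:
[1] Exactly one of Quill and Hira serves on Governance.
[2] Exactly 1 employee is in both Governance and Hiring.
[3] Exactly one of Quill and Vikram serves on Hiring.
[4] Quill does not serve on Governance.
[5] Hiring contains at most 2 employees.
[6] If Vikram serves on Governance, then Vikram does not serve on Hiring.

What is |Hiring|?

2

From (4): Quill ∉ Governance.
(1) (exactly one): Hira ∈ Governance.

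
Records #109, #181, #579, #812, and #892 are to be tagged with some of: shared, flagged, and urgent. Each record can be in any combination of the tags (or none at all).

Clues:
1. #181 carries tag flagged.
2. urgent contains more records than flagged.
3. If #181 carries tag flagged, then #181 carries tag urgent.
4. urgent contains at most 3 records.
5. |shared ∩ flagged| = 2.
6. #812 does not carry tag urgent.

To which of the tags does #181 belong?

#181: flagged, shared, urgent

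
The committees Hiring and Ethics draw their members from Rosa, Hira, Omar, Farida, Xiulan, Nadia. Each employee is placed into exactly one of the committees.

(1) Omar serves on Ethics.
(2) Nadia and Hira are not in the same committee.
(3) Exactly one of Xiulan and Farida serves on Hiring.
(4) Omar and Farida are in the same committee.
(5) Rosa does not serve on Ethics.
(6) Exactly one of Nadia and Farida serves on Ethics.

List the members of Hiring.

From (1): Omar ∈ Ethics.
From (5): Rosa ∉ Ethics.
(4): Farida matches Omar: Farida ∉ Hiring.
(4): Farida matches Omar: Farida ∈ Ethics.
(6) (exactly one): Nadia ∉ Ethics.
Only one committee left: Rosa ∈ Hiring.
Only one committee left: Nadia ∈ Hiring.
(2): Hira ∉ Hiring.
(3) (exactly one): Xiulan ∈ Hiring.
Only one committee left: Hira ∈ Ethics.

Hiring = {Nadia, Rosa, Xiulan}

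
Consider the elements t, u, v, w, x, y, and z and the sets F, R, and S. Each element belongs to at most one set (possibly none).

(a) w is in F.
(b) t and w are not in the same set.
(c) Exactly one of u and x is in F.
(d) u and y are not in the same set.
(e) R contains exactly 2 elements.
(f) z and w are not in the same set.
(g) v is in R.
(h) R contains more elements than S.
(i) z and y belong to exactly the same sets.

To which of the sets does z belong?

z: none

From (a): w ∈ F.
From (g): v ∈ R.
(b): t ∉ F.
(f): z ∉ F.
(i): y matches z: y ∉ F.
Suppose z ∈ R: no assignment then satisfies all the clues, so z ∉ R.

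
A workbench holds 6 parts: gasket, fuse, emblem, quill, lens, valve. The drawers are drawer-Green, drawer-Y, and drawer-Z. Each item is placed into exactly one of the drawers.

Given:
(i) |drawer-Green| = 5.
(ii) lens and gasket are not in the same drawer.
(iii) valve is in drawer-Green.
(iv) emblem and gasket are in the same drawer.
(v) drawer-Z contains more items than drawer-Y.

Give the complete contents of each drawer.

From (iii): valve ∈ drawer-Green.
Suppose gasket ∉ drawer-Green: no assignment then satisfies all the clues, so gasket ∈ drawer-Green.

drawer-Green = {emblem, fuse, gasket, quill, valve}; drawer-Y = {}; drawer-Z = {lens}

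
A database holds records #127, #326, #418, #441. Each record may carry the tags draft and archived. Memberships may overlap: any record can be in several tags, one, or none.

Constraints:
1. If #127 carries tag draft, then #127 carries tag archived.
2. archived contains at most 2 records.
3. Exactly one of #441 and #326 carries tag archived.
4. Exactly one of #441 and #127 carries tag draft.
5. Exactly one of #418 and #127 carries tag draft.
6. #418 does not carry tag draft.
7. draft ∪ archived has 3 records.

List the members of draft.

From (6): #418 ∉ draft.
(5) (exactly one): #127 ∈ draft.
(1): #127 ∈ archived.
(4) (exactly one): #441 ∉ draft.
Suppose #326 ∉ draft: no assignment then satisfies all the clues, so #326 ∈ draft.

draft = {#127, #326}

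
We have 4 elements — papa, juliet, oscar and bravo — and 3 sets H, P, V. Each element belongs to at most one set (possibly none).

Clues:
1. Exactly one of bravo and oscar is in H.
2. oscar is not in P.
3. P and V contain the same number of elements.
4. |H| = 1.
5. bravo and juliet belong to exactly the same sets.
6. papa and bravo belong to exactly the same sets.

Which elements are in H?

H = {oscar}

From (2): oscar ∉ P.
Suppose papa ∈ H: no assignment then satisfies all the clues, so papa ∉ H.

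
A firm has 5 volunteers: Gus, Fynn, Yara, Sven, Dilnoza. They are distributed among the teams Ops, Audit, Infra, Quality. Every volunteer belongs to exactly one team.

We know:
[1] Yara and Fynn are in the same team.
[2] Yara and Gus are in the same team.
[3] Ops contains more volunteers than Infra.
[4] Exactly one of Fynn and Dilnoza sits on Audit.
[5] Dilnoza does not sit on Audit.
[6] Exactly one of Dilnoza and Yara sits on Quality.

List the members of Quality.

Quality = {Dilnoza}

From (5): Dilnoza ∉ Audit.
(4) (exactly one): Fynn ∈ Audit.
(1): Yara matches Fynn: Yara ∉ Ops.
(1): Yara matches Fynn: Yara ∈ Audit.
(2): Gus matches Yara: Gus ∉ Ops.
(2): Gus matches Yara: Gus ∈ Audit.
(6) (exactly one): Dilnoza ∈ Quality.
Suppose Sven ∈ Quality: no assignment then satisfies all the clues, so Sven ∉ Quality.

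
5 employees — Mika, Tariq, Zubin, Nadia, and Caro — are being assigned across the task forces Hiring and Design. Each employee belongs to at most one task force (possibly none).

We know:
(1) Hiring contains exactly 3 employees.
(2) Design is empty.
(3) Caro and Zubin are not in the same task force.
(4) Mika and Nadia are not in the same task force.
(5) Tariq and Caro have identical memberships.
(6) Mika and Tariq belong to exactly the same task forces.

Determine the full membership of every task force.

Hiring = {Caro, Mika, Tariq}; Design = {}

(2): Design already has 0, so the rest are out.
Suppose Mika ∉ Hiring: no assignment then satisfies all the clues, so Mika ∈ Hiring.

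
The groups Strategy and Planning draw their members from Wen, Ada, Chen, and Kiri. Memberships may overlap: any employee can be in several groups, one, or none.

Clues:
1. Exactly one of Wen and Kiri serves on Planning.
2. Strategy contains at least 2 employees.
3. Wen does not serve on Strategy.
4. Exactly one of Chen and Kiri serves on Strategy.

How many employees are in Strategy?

2

From (3): Wen ∉ Strategy.
Suppose Ada ∉ Strategy: no assignment then satisfies all the clues, so Ada ∈ Strategy.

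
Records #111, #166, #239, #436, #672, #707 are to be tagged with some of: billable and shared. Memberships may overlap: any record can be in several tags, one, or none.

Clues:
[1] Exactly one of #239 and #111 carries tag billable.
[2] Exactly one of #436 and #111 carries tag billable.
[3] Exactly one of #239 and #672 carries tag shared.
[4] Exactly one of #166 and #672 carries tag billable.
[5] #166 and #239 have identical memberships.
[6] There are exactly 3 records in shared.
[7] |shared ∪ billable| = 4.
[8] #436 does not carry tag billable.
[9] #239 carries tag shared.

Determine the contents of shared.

shared = {#111, #166, #239}

From (8): #436 ∉ billable.
From (9): #239 ∈ shared.
(2) (exactly one): #111 ∈ billable.
(3) (exactly one): #672 ∉ shared.
(5): #166 matches #239: #166 ∈ shared.
(1) (exactly one): #239 ∉ billable.
(5): #166 matches #239: #166 ∉ billable.
(4) (exactly one): #672 ∈ billable.
Suppose #111 ∉ shared: no assignment then satisfies all the clues, so #111 ∈ shared.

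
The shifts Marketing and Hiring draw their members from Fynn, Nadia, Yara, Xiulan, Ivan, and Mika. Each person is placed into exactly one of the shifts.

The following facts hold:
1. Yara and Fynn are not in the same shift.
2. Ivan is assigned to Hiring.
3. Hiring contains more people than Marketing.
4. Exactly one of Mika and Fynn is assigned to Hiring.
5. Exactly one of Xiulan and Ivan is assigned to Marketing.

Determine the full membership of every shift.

Marketing = {Fynn, Xiulan}; Hiring = {Ivan, Mika, Nadia, Yara}

From (2): Ivan ∈ Hiring.
(5) (exactly one): Xiulan ∈ Marketing.
Suppose Fynn ∉ Marketing: no assignment then satisfies all the clues, so Fynn ∈ Marketing.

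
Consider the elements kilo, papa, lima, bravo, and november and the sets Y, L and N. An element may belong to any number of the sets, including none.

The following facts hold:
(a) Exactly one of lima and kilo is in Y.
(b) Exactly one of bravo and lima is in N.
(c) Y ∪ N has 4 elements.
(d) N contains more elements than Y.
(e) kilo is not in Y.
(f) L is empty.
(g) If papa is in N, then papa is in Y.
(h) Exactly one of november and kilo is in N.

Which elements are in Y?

Y = {lima, papa}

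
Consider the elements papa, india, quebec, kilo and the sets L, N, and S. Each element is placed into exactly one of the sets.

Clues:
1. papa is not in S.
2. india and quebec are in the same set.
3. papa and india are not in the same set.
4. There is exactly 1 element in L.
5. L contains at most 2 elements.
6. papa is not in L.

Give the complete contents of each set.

L = {kilo}; N = {papa}; S = {india, quebec}

From (1): papa ∉ S.
From (6): papa ∉ L.
Only one set left: papa ∈ N.
(3): india ∉ N.
(2): quebec matches india: quebec ∉ N.
Suppose india ∈ L: no assignment then satisfies all the clues, so india ∉ L.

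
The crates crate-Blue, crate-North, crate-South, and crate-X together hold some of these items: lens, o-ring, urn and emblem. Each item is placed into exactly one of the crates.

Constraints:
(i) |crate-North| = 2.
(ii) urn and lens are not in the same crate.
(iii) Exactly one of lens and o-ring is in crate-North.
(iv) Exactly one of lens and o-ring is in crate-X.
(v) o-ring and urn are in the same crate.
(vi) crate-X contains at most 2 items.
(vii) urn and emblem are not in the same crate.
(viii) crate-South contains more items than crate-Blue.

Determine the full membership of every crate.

crate-Blue = {}; crate-North = {o-ring, urn}; crate-South = {emblem}; crate-X = {lens}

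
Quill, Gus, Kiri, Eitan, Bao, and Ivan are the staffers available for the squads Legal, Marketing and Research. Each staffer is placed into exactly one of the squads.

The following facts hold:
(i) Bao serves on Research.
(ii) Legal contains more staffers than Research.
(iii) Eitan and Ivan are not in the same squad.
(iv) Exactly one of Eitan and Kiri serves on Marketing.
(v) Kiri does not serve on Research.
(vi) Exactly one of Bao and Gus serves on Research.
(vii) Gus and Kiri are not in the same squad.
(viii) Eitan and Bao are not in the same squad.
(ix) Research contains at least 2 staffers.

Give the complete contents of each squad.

Legal = {Eitan, Gus, Quill}; Marketing = {Kiri}; Research = {Bao, Ivan}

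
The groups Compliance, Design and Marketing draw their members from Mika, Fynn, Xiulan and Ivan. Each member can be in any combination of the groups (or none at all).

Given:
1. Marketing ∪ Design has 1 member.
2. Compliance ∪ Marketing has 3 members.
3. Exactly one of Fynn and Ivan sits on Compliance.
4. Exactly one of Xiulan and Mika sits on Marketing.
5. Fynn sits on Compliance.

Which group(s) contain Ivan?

Ivan: none

From (5): Fynn ∈ Compliance.
(3) (exactly one): Ivan ∉ Compliance.
Suppose Ivan ∈ Design: no assignment then satisfies all the clues, so Ivan ∉ Design.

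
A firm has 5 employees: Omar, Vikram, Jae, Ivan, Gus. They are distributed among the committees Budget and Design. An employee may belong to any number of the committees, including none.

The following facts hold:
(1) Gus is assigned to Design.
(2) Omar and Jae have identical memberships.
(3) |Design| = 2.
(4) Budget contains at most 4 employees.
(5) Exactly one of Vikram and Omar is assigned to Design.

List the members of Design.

From (1): Gus ∈ Design.
Suppose Omar ∈ Design: no assignment then satisfies all the clues, so Omar ∉ Design.

Design = {Gus, Vikram}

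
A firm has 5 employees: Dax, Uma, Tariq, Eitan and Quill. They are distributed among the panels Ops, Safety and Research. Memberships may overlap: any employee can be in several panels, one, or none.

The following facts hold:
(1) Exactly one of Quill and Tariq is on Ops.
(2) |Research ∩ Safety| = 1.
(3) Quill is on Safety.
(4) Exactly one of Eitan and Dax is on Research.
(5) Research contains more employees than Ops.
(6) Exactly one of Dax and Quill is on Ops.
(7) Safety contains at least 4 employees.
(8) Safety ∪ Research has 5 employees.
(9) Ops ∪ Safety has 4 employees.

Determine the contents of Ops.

Ops = {Quill}

From (3): Quill ∈ Safety.
Suppose Dax ∈ Ops: no assignment then satisfies all the clues, so Dax ∉ Ops.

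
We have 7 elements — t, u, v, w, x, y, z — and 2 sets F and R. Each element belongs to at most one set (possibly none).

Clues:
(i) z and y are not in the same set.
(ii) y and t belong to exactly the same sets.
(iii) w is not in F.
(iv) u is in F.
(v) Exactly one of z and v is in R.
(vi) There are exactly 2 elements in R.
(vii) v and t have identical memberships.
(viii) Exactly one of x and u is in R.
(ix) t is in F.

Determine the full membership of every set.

F = {t, u, v, y}; R = {x, z}

From (iii): w ∉ F.
From (iv): u ∈ F.
From (ix): t ∈ F.
(ii): y matches t: y ∈ F.
(vii): v matches t: v ∈ F.
(viii) (exactly one): x ∈ R.
(i): z ∉ F.
(v) (exactly one): z ∈ R.
(vi): R already has 2, so the rest are out.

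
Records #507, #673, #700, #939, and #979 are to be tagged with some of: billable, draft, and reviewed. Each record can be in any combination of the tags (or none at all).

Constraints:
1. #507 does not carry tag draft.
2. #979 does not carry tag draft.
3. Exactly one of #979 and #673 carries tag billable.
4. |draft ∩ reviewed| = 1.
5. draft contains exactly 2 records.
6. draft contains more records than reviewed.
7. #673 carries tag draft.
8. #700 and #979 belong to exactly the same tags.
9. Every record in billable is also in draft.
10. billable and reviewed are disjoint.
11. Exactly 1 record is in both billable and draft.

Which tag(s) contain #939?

#939: draft, reviewed

From (1): #507 ∉ draft.
From (2): #979 ∉ draft.
From (7): #673 ∈ draft.
(8): #700 matches #979: #700 ∉ draft.
(9) contrapositive: #507 ∉ billable.
(9) contrapositive: #700 ∉ billable.
(9) contrapositive: #979 ∉ billable.
(3) (exactly one): #673 ∈ billable.
(5): only 2 candidates remain for draft, so all are in.
(10) (disjoint): #673 ∉ reviewed.
Suppose #939 ∈ billable: no assignment then satisfies all the clues, so #939 ∉ billable.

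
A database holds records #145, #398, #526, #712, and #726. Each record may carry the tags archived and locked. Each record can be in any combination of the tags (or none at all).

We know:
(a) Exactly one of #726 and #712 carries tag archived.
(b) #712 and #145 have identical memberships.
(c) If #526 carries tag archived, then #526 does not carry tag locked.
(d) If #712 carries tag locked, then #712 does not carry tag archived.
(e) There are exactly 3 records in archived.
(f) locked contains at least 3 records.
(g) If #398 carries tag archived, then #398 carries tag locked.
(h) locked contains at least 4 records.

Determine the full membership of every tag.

archived = {#398, #526, #726}; locked = {#145, #398, #712, #726}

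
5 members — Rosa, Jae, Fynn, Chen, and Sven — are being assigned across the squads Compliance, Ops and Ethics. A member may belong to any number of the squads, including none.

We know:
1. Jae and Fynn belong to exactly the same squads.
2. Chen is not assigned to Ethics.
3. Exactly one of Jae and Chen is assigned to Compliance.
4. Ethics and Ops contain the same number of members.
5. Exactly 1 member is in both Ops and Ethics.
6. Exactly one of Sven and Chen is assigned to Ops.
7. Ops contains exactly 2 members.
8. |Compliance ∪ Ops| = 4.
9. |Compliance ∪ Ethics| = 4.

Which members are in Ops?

Ops = {Chen, Rosa}

From (2): Chen ∉ Ethics.
Suppose Rosa ∉ Ops: no assignment then satisfies all the clues, so Rosa ∈ Ops.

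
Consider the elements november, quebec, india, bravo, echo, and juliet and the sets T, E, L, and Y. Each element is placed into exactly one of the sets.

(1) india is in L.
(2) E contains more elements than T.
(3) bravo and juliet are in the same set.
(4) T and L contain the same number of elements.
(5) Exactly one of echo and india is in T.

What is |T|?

1

From (1): india ∈ L.
(5) (exactly one): echo ∈ T.
Suppose november ∈ T: no assignment then satisfies all the clues, so november ∉ T.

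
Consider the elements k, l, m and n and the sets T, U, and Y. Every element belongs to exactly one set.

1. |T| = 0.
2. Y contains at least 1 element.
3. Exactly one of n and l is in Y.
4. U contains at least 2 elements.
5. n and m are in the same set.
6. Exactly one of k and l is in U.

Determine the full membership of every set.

T = {}; U = {k, m, n}; Y = {l}

(1): T already has 0, so the rest are out.
Suppose k ∉ U: no assignment then satisfies all the clues, so k ∈ U.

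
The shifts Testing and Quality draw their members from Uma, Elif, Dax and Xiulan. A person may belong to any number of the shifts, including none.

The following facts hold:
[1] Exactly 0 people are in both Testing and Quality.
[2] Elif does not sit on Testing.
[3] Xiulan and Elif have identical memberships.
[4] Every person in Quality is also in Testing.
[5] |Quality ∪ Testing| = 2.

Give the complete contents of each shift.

Testing = {Dax, Uma}; Quality = {}

From (2): Elif ∉ Testing.
(3): Xiulan matches Elif: Xiulan ∉ Testing.
(4) contrapositive: Elif ∉ Quality.
(4) contrapositive: Xiulan ∉ Quality.
Suppose Uma ∉ Testing: no assignment then satisfies all the clues, so Uma ∈ Testing.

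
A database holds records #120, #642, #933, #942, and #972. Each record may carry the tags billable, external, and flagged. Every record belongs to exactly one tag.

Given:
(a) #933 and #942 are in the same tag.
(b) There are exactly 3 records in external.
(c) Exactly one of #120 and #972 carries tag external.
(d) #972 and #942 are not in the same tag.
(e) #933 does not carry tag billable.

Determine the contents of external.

external = {#120, #933, #942}

From (e): #933 ∉ billable.
(a): #942 matches #933: #942 ∉ billable.
Suppose #120 ∉ external: no assignment then satisfies all the clues, so #120 ∈ external.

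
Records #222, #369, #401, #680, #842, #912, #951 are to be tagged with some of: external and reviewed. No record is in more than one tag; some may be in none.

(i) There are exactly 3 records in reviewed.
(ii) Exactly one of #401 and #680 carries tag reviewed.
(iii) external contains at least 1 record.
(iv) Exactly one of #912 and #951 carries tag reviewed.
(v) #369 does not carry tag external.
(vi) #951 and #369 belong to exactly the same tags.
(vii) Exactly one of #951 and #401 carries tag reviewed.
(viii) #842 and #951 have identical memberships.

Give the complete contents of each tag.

external = {#680}; reviewed = {#222, #401, #912}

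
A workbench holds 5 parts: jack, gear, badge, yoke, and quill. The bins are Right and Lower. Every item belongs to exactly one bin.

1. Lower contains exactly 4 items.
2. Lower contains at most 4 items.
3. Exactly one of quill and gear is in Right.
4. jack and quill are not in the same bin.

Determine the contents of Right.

Right = {quill}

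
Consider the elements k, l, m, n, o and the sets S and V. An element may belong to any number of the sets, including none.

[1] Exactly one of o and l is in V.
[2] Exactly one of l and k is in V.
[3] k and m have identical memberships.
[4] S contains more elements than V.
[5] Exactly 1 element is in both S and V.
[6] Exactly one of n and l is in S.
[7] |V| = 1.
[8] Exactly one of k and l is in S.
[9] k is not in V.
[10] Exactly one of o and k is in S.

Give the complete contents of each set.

S = {l, o}; V = {l}

From (9): k ∉ V.
(2) (exactly one): l ∈ V.
(3): m matches k: m ∉ V.
(7): V already has 1, so the rest are out.
Suppose k ∈ S: no assignment then satisfies all the clues, so k ∉ S.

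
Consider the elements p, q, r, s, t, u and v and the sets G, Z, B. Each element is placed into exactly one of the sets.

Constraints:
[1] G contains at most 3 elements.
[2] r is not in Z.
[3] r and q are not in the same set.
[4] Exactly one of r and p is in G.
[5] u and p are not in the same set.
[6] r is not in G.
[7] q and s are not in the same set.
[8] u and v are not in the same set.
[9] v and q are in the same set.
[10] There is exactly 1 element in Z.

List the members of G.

G = {p, q, v}

From (2): r ∉ Z.
From (6): r ∉ G.
(4) (exactly one): p ∈ G.
(5): u ∉ G.
Only one set left: r ∈ B.
(3): q ∉ B.
(9): v matches q: v ∉ B.
Suppose q ∉ G: no assignment then satisfies all the clues, so q ∈ G.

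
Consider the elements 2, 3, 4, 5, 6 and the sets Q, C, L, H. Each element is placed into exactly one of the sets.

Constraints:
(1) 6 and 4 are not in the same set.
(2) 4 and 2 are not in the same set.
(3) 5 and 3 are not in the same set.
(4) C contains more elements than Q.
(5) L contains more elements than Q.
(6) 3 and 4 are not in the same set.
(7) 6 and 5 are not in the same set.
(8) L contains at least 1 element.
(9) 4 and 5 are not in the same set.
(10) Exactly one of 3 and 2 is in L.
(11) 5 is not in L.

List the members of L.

L = {3, 6}

From (11): 5 ∉ L.
Suppose 2 ∈ L: no assignment then satisfies all the clues, so 2 ∉ L.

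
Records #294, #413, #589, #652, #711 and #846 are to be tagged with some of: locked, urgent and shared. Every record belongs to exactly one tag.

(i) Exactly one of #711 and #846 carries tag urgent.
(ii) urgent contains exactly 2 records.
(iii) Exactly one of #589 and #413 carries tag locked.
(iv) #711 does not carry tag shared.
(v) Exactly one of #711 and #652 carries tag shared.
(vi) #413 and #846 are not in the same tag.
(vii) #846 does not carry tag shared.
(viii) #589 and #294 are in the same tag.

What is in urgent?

urgent = {#413, #711}

From (iv): #711 ∉ shared.
From (vii): #846 ∉ shared.
(v) (exactly one): #652 ∈ shared.
Suppose #294 ∈ urgent: no assignment then satisfies all the clues, so #294 ∉ urgent.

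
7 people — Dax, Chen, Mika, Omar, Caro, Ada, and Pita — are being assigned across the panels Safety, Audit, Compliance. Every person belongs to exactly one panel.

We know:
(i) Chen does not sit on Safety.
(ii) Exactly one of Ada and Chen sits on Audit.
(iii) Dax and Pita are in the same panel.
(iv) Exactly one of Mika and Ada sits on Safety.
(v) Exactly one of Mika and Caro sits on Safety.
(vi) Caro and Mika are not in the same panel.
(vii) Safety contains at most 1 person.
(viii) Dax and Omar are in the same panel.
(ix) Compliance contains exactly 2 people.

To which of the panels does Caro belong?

Caro: Compliance

From (i): Chen ∉ Safety.
Suppose Caro ∈ Safety: no assignment then satisfies all the clues, so Caro ∉ Safety.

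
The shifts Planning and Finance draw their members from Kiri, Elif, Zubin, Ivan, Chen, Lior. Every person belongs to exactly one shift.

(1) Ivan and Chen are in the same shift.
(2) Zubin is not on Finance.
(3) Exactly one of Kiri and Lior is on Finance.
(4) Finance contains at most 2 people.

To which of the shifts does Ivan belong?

Ivan: Planning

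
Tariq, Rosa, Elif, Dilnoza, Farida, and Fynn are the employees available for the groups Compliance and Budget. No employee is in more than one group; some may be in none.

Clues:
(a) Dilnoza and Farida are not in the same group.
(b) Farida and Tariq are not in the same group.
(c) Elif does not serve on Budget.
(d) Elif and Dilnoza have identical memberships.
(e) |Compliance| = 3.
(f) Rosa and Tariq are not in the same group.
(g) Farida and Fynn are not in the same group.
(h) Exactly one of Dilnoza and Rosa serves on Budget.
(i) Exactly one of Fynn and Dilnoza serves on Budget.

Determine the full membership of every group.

From (c): Elif ∉ Budget.
(d): Dilnoza matches Elif: Dilnoza ∉ Budget.
(h) (exactly one): Rosa ∈ Budget.
(i) (exactly one): Fynn ∈ Budget.
(f): Tariq ∉ Budget.
(g): Farida ∉ Budget.
Suppose Tariq ∉ Compliance: no assignment then satisfies all the clues, so Tariq ∈ Compliance.

Compliance = {Dilnoza, Elif, Tariq}; Budget = {Fynn, Rosa}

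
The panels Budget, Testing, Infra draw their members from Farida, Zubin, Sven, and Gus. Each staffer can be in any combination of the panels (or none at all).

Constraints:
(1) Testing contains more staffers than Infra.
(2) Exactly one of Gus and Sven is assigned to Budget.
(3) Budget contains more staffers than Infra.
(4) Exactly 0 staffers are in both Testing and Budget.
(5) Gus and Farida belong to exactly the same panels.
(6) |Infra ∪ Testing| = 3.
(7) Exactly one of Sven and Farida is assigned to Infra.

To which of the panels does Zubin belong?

Zubin: Budget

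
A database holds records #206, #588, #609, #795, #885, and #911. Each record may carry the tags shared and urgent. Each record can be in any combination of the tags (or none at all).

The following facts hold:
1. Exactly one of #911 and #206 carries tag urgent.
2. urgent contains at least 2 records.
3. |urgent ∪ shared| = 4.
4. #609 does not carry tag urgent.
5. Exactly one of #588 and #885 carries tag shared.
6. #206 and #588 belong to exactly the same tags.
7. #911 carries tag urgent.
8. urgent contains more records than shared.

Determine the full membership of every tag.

shared = {#609, #885}; urgent = {#795, #885, #911}

From (4): #609 ∉ urgent.
From (7): #911 ∈ urgent.
(1) (exactly one): #206 ∉ urgent.
(6): #588 matches #206: #588 ∉ urgent.
Suppose #206 ∈ shared: no assignment then satisfies all the clues, so #206 ∉ shared.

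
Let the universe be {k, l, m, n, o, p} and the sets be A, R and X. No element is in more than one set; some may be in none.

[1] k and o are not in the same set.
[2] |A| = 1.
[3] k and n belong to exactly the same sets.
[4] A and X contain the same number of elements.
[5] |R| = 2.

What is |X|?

1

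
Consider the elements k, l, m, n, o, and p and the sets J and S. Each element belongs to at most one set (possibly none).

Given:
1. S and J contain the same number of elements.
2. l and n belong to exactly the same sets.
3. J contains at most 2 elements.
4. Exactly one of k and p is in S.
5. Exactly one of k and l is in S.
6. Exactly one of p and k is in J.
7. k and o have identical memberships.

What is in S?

S = {k, o}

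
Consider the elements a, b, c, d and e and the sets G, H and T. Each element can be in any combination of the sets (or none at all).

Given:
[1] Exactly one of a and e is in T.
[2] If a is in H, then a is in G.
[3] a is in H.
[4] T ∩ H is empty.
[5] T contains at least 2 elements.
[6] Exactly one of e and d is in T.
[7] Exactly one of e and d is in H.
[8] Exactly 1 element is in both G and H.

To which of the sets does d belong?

From (3): a ∈ H.
(2): a ∈ G.
(4) (disjoint): a ∉ T.
(1) (exactly one): e ∈ T.
(4) (disjoint): e ∉ H.
(6) (exactly one): d ∉ T.
(7) (exactly one): d ∈ H.
Suppose d ∈ G: no assignment then satisfies all the clues, so d ∉ G.

d: H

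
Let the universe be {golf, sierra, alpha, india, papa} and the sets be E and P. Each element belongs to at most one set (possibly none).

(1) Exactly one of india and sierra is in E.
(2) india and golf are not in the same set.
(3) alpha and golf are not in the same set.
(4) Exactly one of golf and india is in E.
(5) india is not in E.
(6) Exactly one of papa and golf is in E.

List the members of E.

E = {golf, sierra}

From (5): india ∉ E.
(1) (exactly one): sierra ∈ E.
(4) (exactly one): golf ∈ E.
(6) (exactly one): papa ∉ E.
(3): alpha ∉ E.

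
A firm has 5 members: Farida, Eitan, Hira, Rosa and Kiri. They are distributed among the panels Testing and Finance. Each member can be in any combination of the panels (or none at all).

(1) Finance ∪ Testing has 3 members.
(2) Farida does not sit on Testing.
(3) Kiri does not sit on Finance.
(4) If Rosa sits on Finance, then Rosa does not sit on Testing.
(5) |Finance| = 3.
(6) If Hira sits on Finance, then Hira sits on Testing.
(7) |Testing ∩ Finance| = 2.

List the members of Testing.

From (2): Farida ∉ Testing.
From (3): Kiri ∉ Finance.
Suppose Eitan ∉ Testing: no assignment then satisfies all the clues, so Eitan ∈ Testing.

Testing = {Eitan, Hira}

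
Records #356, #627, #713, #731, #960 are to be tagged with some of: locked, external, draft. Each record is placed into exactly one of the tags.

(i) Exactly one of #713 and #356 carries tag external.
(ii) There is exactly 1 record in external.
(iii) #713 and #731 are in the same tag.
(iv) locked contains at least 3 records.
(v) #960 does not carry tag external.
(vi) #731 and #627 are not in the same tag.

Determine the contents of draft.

From (v): #960 ∉ external.
Suppose #356 ∈ draft: no assignment then satisfies all the clues, so #356 ∉ draft.

draft = {#627}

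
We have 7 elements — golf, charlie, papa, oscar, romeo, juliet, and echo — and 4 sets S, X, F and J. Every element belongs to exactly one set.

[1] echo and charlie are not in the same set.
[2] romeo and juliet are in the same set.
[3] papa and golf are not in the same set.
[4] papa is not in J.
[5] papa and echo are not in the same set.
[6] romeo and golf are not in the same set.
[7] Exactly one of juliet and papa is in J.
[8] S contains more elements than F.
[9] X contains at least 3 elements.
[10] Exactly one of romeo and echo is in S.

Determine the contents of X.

X = {charlie, oscar, papa}

From (4): papa ∉ J.
(7) (exactly one): juliet ∈ J.
(2): romeo matches juliet: romeo ∉ S.
(2): romeo matches juliet: romeo ∉ X.
(2): romeo matches juliet: romeo ∉ F.
(2): romeo matches juliet: romeo ∈ J.
(6): golf ∉ J.
(10) (exactly one): echo ∈ S.
(1): charlie ∉ S.
(5): papa ∉ S.
Suppose golf ∈ X: no assignment then satisfies all the clues, so golf ∉ X.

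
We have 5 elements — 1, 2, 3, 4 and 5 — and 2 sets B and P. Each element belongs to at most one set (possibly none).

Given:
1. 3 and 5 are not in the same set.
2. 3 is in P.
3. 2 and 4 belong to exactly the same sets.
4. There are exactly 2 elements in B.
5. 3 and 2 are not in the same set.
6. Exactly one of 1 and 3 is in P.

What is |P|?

1

From (2): 3 ∈ P.
(1): 5 ∉ P.
(5): 2 ∉ P.
(6) (exactly one): 1 ∉ P.
(3): 4 matches 2: 4 ∉ P.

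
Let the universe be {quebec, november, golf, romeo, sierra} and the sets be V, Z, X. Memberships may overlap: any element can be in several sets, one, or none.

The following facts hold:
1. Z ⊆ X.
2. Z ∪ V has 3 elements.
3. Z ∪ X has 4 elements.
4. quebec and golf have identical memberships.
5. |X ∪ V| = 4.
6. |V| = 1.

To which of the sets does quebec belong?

quebec: X, Z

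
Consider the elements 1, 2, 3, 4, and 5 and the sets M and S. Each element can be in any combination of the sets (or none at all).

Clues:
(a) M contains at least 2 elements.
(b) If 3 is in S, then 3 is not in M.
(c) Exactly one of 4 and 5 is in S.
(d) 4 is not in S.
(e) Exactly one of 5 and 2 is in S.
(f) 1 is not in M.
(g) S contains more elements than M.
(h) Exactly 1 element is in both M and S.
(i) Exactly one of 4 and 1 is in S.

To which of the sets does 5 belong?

From (d): 4 ∉ S.
From (f): 1 ∉ M.
(c) (exactly one): 5 ∈ S.
(e) (exactly one): 2 ∉ S.
(i) (exactly one): 1 ∈ S.
Suppose 5 ∉ M: no assignment then satisfies all the clues, so 5 ∈ M.

5: M, S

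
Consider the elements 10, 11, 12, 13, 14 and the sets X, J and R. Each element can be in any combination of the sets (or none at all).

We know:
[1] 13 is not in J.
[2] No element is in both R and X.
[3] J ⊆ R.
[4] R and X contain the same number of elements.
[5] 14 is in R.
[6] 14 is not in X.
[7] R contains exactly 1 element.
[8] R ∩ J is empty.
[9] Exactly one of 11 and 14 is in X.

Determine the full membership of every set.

From (1): 13 ∉ J.
From (5): 14 ∈ R.
From (6): 14 ∉ X.
(7): R already has 1, so the rest are out.
(8) (disjoint): 14 ∉ J.
(9) (exactly one): 11 ∈ X.
(3) contrapositive: 10 ∉ J.
(3) contrapositive: 11 ∉ J.
(3) contrapositive: 12 ∉ J.
Suppose 10 ∈ X: no assignment then satisfies all the clues, so 10 ∉ X.

X = {11}; J = {}; R = {14}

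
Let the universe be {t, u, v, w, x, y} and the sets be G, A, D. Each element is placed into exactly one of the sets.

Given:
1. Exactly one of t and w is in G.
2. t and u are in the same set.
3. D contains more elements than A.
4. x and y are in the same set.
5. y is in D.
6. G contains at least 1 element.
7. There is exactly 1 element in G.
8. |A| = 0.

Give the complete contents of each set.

G = {w}; A = {}; D = {t, u, v, x, y}

From (5): y ∈ D.
(4): x matches y: x ∉ G.
(4): x matches y: x ∉ A.
(4): x matches y: x ∈ D.
(8): A already has 0, so the rest are out.
Suppose t ∈ G: no assignment then satisfies all the clues, so t ∉ G.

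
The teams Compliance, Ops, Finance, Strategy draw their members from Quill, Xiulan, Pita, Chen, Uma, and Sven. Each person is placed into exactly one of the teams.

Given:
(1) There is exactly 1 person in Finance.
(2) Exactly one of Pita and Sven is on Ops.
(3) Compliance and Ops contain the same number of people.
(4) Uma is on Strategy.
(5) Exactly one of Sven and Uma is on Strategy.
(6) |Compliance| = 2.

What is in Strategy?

Strategy = {Uma}

From (4): Uma ∈ Strategy.
(5) (exactly one): Sven ∉ Strategy.
Suppose Quill ∈ Strategy: no assignment then satisfies all the clues, so Quill ∉ Strategy.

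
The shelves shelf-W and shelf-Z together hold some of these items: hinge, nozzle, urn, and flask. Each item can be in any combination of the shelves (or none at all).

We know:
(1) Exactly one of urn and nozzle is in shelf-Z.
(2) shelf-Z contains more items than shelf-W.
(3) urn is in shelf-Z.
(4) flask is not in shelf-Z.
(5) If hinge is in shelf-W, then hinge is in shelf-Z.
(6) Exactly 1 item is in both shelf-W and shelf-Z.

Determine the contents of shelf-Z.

From (3): urn ∈ shelf-Z.
From (4): flask ∉ shelf-Z.
(1) (exactly one): nozzle ∉ shelf-Z.
Suppose hinge ∉ shelf-Z: no assignment then satisfies all the clues, so hinge ∈ shelf-Z.

shelf-Z = {hinge, urn}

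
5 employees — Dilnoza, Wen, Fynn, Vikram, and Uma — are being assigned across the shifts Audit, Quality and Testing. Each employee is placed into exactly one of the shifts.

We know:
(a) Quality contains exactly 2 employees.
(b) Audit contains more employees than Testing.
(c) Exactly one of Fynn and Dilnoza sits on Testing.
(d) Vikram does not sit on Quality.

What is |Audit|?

2

From (d): Vikram ∉ Quality.
Suppose Wen ∈ Testing: no assignment then satisfies all the clues, so Wen ∉ Testing.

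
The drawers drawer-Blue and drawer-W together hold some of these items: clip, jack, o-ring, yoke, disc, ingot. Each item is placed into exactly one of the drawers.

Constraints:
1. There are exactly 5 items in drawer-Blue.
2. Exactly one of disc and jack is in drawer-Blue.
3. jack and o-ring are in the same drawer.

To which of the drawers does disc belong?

disc: drawer-W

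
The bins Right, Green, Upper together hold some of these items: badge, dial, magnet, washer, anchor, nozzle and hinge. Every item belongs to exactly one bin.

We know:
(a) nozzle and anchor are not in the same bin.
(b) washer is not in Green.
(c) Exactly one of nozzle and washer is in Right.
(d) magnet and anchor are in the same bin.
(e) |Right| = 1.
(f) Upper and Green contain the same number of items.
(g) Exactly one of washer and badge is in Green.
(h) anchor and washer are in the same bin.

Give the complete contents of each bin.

Right = {nozzle}; Green = {badge, dial, hinge}; Upper = {anchor, magnet, washer}

From (b): washer ∉ Green.
(g) (exactly one): badge ∈ Green.
(h): anchor matches washer: anchor ∉ Green.
(d): magnet matches anchor: magnet ∉ Green.
Suppose dial ∈ Right: no assignment then satisfies all the clues, so dial ∉ Right.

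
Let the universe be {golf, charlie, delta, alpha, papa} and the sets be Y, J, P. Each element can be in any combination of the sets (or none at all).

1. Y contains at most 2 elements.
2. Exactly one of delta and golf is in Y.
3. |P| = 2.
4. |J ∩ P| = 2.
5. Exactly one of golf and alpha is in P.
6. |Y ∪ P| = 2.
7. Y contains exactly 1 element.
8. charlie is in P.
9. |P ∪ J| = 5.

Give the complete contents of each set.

Y = {golf}; J = {alpha, charlie, delta, golf, papa}; P = {charlie, golf}

From (8): charlie ∈ P.
Suppose golf ∉ Y: no assignment then satisfies all the clues, so golf ∈ Y.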